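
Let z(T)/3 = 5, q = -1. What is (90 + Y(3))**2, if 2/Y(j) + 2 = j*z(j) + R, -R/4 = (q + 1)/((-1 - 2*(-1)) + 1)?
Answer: 14992384/1849 ≈ 8108.4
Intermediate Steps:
z(T) = 15 (z(T) = 3*5 = 15)
R = 0 (R = -4*(-1 + 1)/((-1 - 2*(-1)) + 1) = -0/((-1 + 2) + 1) = -0/(1 + 1) = -0/2 = -4*0 = 0)
Y(j) = 2/(-2 + 15*j) (Y(j) = 2/(-2 + (j*15 + 0)) = 2/(-2 + (15*j + 0)) = 2/(-2 + 15*j))
(90 + Y(3))**2 = (90 + 2/(-2 + 15*3))**2 = (90 + 2/(-2 + 45))**2 = (90 + 2/43)**2 = (3872/43)**2 = 14992384/1849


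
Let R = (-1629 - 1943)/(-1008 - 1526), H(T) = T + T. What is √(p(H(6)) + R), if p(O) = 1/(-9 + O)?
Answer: 5*√1007265/3801 ≈ 1.3202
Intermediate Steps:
H(T) = 2*T
R = 1786/1267 (R = -3572/(-2534) = -3572*(-1/2534) = 1786/1267 ≈ 1.4096)
√(p(H(6)) + R) = √(1/(-9 + 2*6) + 1786/1267) = √(1/(-9 + 12) + 1786/1267) = √(1/3 + 1786/1267) = √(⅓ + 1786/1267) = √(6625/3801) = 5*√1007265/3801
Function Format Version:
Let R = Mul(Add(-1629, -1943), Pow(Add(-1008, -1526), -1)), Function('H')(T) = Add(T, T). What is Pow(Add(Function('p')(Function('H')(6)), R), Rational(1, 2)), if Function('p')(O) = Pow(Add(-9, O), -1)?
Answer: Mul(Rational(5, 3801), Pow(1007265, Rational(1, 2))) ≈ 1.3202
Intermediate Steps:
Function('H')(T) = Mul(2, T)
R = Rational(1786, 1267) (R = Mul(-3572, Pow(-2534, -1)) = Mul(-3572, Rational(-1, 2534)) = Rational(1786, 1267) ≈ 1.4096)
Pow(Add(Function('p')(Function('H')(6)), R), Rational(1, 2)) = Pow(Add(Pow(Add(-9, Mul(2, 6)), -1), Rational(1786, 1267)), Rational(1, 2)) = Pow(Add(Pow(Add(-9, 12), -1), Rational(1786, 1267)), Rational(1, 2)) = Pow(Add(Pow(3, -1), Rational(1786, 1267)), Rational(1, 2)) = Pow(Add(Rational(1, 3), Rational(1786, 1267)), Rational(1, 2)) = Pow(Rational(6625, 3801), Rational(1, 2)) = Mul(Rational(5, 3801), Pow(1007265, Rational(1, 2)))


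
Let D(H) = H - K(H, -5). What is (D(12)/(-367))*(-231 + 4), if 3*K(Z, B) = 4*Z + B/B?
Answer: -2951/1101 ≈ -2.6803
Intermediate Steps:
K(Z, B) = ⅓ + 4*Z/3 (K(Z, B) = (4*Z + B/B)/3 = (4*Z + 1)/3 = (1 + 4*Z)/3 = ⅓ + 4*Z/3)
D(H) = -⅓ - H/3 (D(H) = H - (⅓ + 4*H/3) = H + (-⅓ - 4*H/3) = -⅓ - H/3)
(D(12)/(-367))*(-231 + 4) = ((-⅓ - ⅓*12)/(-367))*(-231 + 4) = ((-⅓ - 4)*(-1/367))*(-227) = -13/3*(-1/367)*(-227) = (13/1101)*(-227) = -2951/1101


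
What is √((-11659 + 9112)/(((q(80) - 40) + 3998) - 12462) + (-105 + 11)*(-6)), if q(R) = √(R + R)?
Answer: √(4798803 - 2256*√10)/(2*√(2126 - √10)) ≈ 23.755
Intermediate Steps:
q(R) = √2*√R (q(R) = √(2*R) = √2*√R)
√((-11659 + 9112)/(((q(80) - 40) + 3998) - 12462) + (-105 + 11)*(-6)) = √((-11659 + 9112)/(((√2*√80 - 40) + 3998) - 12462) + (-105 + 11)*(-6)) = √(-2547/(((√2*(4*√5) - 40) + 3998) - 12462) - 94*(-6)) = √(-2547/(((4*√10 - 40) + 3998) - 12462) + 564) = √(-2547/(((-40 + 4*√10) + 3998) - 12462) + 564) = √(-2547/((3958 + 4*√10) - 12462) + 564) = √(-2547/(-8504 + 4*√10) + 564) = √(564 - 2547/(-8504 + 4*√10))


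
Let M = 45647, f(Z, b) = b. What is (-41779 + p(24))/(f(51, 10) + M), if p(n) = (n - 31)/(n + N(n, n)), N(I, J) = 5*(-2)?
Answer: -27853/30438 ≈ -0.91507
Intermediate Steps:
N(I, J) = -10
p(n) = (-31 + n)/(-10 + n) (p(n) = (n - 31)/(n - 10) = (-31 + n)/(-10 + n))
(-41779 + p(24))/(f(51, 10) + M) = (-41779 + (-31 + 24)/(-10 + 24))/(10 + 45647) = (-41779 - 7/14)/45657 = (-41779 + (1/14)*(-7))*(1/45657) = (-41779 - ½)*(1/45657) = -83559/2*1/45657 = -27853/30438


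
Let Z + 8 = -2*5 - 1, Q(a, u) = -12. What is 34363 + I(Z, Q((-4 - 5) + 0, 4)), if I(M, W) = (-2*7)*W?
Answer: 34531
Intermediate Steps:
Z = -19 (Z = -8 + (-2*5 - 1) = -8 + (-10 - 1) = -8 - 11 = -19)
I(M, W) = -14*W
34363 + I(Z, Q((-4 - 5) + 0, 4)) = 34363 - 14*(-12) = 34363 + 168 = 34531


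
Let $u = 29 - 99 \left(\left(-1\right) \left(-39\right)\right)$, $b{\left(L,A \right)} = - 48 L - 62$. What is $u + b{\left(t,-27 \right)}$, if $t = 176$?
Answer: $-12342$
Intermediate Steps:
$b{\left(L,A \right)} = -62 - 48 L$
$u = -3832$ ($u = 29 - 3861 = -3832$)
$u + b{\left(t,-27 \right)} = -3832 - 8510 = -12342$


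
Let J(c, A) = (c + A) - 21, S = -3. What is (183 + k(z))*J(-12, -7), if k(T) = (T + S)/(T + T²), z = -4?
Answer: -21890/3 ≈ -7296.7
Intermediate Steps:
J(c, A) = -21 + A + c (J(c, A) = (A + c) - 21 = -21 + A + c)
k(T) = (-3 + T)/(T + T²) (k(T) = (T - 3)/(T + T²) = (-3 + T)/(T + T²))
(183 + k(z))*J(-12, -7) = (183 + (-3 - 4)/((-4)*(1 - 4)))*(-21 - 7 - 12) = (183 - ¼*(-7)/(-3))*(-40) = (183 - ¼*(-⅓)*(-7))*(-40) = (183 - 7/12)*(-40) = (2189/12)*(-40) = -21890/3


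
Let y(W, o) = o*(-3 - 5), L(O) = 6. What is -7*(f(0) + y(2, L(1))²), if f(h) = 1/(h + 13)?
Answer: -209671/13 ≈ -16129.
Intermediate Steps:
y(W, o) = -8*o (y(W, o) = o*(-8) = -8*o)
f(h) = 1/(13 + h)
-7*(f(0) + y(2, L(1))²) = -7*(1/(13 + 0) + (-8*6)²) = -7*(1/13 + (-48)²) = -7*(1/13 + 2304) = -7*29953/13 = -209671/13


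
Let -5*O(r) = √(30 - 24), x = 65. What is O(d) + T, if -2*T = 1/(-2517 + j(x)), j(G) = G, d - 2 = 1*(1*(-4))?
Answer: 1/4904 - √6/5 ≈ -0.48969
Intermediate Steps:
d = -2 (d = 2 + 1*(1*(-4)) = 2 + 1*(-4) = 2 - 4 = -2)
O(r) = -√6/5 (O(r) = -√(30 - 24)/5 = -√6/5)
T = 1/4904 (T = -1/(2*(-2517 + 65)) = -½/(-2452) = -½*(-1/2452) = 1/4904 ≈ 0.00020392)
O(d) + T = -√6/5 + 1/4904 = 1/4904 - √6/5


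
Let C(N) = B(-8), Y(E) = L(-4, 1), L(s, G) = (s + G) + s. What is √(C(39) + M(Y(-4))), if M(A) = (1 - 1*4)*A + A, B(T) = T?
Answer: √6 ≈ 2.4495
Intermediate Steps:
L(s, G) = G + 2*s (L(s, G) = (G + s) + s = G + 2*s)
Y(E) = -7 (Y(E) = 1 + 2*(-4) = 1 - 8 = -7)
M(A) = -2*A (M(A) = (1 - 4)*A + A = -3*A + A = -2*A)
C(N) = -8
√(C(39) + M(Y(-4))) = √(-8 - 2*(-7)) = √(-8 + 14) = √6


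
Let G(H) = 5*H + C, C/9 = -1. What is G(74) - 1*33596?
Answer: -33235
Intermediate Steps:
C = -9 (C = 9*(-1) = -9)
G(H) = -9 + 5*H (G(H) = 5*H - 9 = -9 + 5*H)
G(74) - 1*33596 = (-9 + 5*74) - 1*33596 = (-9 + 370) - 33596 = 361 - 33596 = -33235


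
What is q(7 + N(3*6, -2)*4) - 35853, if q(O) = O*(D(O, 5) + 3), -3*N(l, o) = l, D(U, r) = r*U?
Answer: -34459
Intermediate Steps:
D(U, r) = U*r
N(l, o) = -l/3
q(O) = O*(3 + 5*O) (q(O) = O*(O*5 + 3) = O*(5*O + 3) = O*(3 + 5*O))
q(7 + N(3*6, -2)*4) - 35853 = (7 - 6*4)*(3 + 5*(7 - 6*4)) - 35853 = (7 - 24)*(3 + 5*(7 - 24)) - 35853 = -17*(3 + 5*(-17)) - 35853 = -17*(3 - 85) - 35853 = -17*(-82) - 35853 = 1394 - 35853 = -34459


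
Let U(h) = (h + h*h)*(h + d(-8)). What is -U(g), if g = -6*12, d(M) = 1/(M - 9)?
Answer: 6262200/17 ≈ 3.6836e+5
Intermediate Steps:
d(M) = 1/(-9 + M)
g = -72
U(h) = (-1/17 + h)*(h + h²) (U(h) = (h + h*h)*(h + 1/(-9 - 8)) = (h + h²)*(h + 1/(-17)) = (h + h²)*(h - 1/17) = (h + h²)*(-1/17 + h) = (-1/17 + h)*(h + h²))
-U(g) = -(-72)*(-1 + 16*(-72) + 17*(-72)²)/17 = -(-72)*(-1 - 1152 + 17*5184)/17 = -(-72)*(-1 - 1152 + 88128)/17 = -(-72)*86975/17 = -1*(-6262200/17) = 6262200/17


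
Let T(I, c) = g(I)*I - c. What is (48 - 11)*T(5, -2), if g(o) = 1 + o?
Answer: 1184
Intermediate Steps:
T(I, c) = -c + I*(1 + I) (T(I, c) = (1 + I)*I - c = I*(1 + I) - c = -c + I*(1 + I))
(48 - 11)*T(5, -2) = (48 - 11)*(-1*(-2) + 5*(1 + 5)) = 37*(2 + 5*6) = 37*(2 + 30) = 37*32 = 1184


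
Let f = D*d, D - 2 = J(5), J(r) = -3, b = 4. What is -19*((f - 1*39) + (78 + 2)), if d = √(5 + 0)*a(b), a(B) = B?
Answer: -779 + 76*√5 ≈ -609.06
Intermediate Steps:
D = -1 (D = 2 - 3 = -1)
d = 4*√5 (d = √(5 + 0)*4 = √5*4 = 4*√5 ≈ 8.9443)
f = -4*√5 ≈ -8.9443
-19*((f - 1*39) + (78 + 2)) = -19*((-4*√5 - 1*39) + (78 + 2)) = -19*((-4*√5 - 39) + 80) = -19*((-39 - 4*√5) + 80) = -19*(41 - 4*√5) = -779 + 76*√5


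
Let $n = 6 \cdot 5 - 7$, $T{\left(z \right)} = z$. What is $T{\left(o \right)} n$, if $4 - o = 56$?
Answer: $-1196$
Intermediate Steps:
$o = -52$ ($o = 4 - 56 = -52$)
$n = 23$ ($n = 30 - 7 = 23$)
$T{\left(o \right)} n = \left(-52\right) 23 = -1196$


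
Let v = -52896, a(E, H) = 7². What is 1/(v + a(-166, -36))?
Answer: -1/52847 ≈ -1.8923e-5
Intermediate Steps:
a(E, H) = 49
1/(v + a(-166, -36)) = 1/(-52896 + 49) = 1/(-52847) = -1/52847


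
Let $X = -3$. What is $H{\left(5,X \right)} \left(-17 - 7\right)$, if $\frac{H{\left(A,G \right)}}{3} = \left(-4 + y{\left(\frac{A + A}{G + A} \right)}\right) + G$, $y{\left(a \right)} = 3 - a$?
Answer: $648$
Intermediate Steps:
$H{\left(A,G \right)} = -3 + 3 G - \frac{6 A}{A + G}$ ($H{\left(A,G \right)} = 3 \left(\left(-4 - \left(-3 + \frac{A + A}{G + A}\right)\right) + G\right) = 3 \left(\left(-4 - \left(-3 + \frac{2 A}{A + G}\right)\right) + G\right) = 3 \left(\left(-1 - \frac{2 A}{A + G}\right) + G\right) = 3 \left(-1 + G - \frac{2 A}{A + G}\right) = -3 + 3 G - \frac{6 A}{A + G}$)
$H{\left(5,X \right)} \left(-17 - 7\right) = \frac{3 \left(\left(-2\right) 5 + \left(-1 - 3\right) \left(5 - 3\right)\right)}{5 - 3} \left(-17 - 7\right) = \frac{3 \left(-10 - 8\right)}{2} \left(-24\right) = 3 \cdot \frac{1}{2} \left(-10 - 8\right) \left(-24\right) = 3 \cdot \frac{1}{2} \left(-18\right) \left(-24\right) = \left(-27\right) \left(-24\right) = 648$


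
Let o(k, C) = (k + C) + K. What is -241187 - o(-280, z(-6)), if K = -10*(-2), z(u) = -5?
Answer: -240922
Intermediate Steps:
K = 20
o(k, C) = 20 + C + k (o(k, C) = (k + C) + 20 = (C + k) + 20 = 20 + C + k)
-241187 - o(-280, z(-6)) = -241187 - (20 - 5 - 280) = -241187 - 1*(-265) = -241187 + 265 = -240922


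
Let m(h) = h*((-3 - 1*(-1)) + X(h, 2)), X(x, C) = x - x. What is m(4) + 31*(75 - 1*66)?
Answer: 271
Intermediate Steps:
X(x, C) = 0
m(h) = -2*h (m(h) = h*((-3 - 1*(-1)) + 0) = h*((-3 + 1) + 0) = h*(-2 + 0) = h*(-2) = -2*h)
m(4) + 31*(75 - 1*66) = -2*4 + 31*(75 - 1*66) = -8 + 31*(75 - 66) = -8 + 31*9 = -8 + 279 = 271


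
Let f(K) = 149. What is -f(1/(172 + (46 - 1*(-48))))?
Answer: -149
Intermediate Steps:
-f(1/(172 + (46 - 1*(-48)))) = -1*149 = -149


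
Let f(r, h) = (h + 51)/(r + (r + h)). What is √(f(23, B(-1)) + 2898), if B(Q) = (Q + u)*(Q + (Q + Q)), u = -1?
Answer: √1959789/26 ≈ 53.843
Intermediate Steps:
B(Q) = 3*Q*(-1 + Q) (B(Q) = (Q - 1)*(Q + (Q + Q)) = (-1 + Q)*(Q + 2*Q) = (-1 + Q)*(3*Q) = 3*Q*(-1 + Q))
f(r, h) = (51 + h)/(h + 2*r) (f(r, h) = (51 + h)/(r + (h + r)) = (51 + h)/(h + 2*r))
√(f(23, B(-1)) + 2898) = √((51 + 3*(-1)*(-1 - 1))/(3*(-1)*(-1 - 1) + 2*23) + 2898) = √((51 + 3*(-1)*(-2))/(3*(-1)*(-2) + 46) + 2898) = √((51 + 6)/(6 + 46) + 2898) = √(57/52 + 2898) = √(150753/52) = √1959789/26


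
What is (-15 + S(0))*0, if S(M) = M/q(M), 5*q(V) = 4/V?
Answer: 0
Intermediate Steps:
q(V) = 4/(5*V) (q(V) = (4/V)/5 = 4/(5*V))
S(M) = 5*M²/4 (S(M) = M/((4/(5*M))) = M*(5*M/4) = 5*M²/4)
(-15 + S(0))*0 = (-15 + (5/4)*0²)*0 = (-15 + (5/4)*0)*0 = (-15 + 0)*0 = -15*0 = 0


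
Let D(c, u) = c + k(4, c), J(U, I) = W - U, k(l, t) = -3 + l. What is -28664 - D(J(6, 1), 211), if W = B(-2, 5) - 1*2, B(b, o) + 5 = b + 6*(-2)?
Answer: -28638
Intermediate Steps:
B(b, o) = -17 + b (B(b, o) = -5 + (b + 6*(-2)) = -5 + (b - 12) = -5 + (-12 + b) = -17 + b)
W = -21 (W = (-17 - 2) - 1*2 = -19 - 2 = -21)
J(U, I) = -21 - U
D(c, u) = 1 + c (D(c, u) = c + (-3 + 4) = c + 1 = 1 + c)
-28664 - D(J(6, 1), 211) = -28664 - (1 + (-21 - 1*6)) = -28664 - (1 + (-21 - 6)) = -28664 - (1 - 27) = -28664 - 1*(-26) = -28664 + 26 = -28638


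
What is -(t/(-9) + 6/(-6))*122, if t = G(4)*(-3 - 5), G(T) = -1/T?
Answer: 1342/9 ≈ 149.11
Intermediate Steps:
t = 2 (t = (-1/4)*(-3 - 5) = -1*1/4*(-8) = -1/4*(-8) = 2)
-(t/(-9) + 6/(-6))*122 = -(2/(-9) + 6/(-6))*122 = -(2*(-1/9) + 6*(-1/6))*122 = -(-2/9 - 1)*122 = -1*(-11/9)*122 = (11/9)*122 = 1342/9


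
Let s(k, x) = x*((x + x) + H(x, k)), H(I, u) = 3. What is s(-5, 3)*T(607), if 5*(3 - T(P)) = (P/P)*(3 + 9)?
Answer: 81/5 ≈ 16.200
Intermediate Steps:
s(k, x) = x*(3 + 2*x) (s(k, x) = x*((x + x) + 3) = x*(2*x + 3) = x*(3 + 2*x))
T(P) = ⅗ (T(P) = 3 - P/P*(3 + 9)/5 = 3 - 12/5 = ⅗)
s(-5, 3)*T(607) = (3*(3 + 2*3))*(⅗) = (3*(3 + 6))*(⅗) = (3*9)*(⅗) = 27*(⅗) = 81/5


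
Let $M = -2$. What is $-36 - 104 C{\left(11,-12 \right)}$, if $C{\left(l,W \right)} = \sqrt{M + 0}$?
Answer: $-36 - 104 i \sqrt{2} \approx -36.0 - 147.08 i$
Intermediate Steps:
$C{\left(l,W \right)} = i \sqrt{2}$ ($C{\left(l,W \right)} = \sqrt{-2 + 0} = \sqrt{-2} = i \sqrt{2}$)
$-36 - 104 C{\left(11,-12 \right)} = -36 - 104 i \sqrt{2}$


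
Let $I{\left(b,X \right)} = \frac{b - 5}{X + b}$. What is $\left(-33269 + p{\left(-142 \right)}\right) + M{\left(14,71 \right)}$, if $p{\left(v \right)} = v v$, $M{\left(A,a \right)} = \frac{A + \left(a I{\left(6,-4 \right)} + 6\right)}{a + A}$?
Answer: $- \frac{2227739}{170} \approx -13104.0$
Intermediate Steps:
$I{\left(b,X \right)} = \frac{-5 + b}{X + b}$
$M{\left(A,a \right)} = \frac{6 + A + \frac{a}{2}}{A + a}$ ($M{\left(A,a \right)} = \frac{A + \left(a \frac{-5 + 6}{-4 + 6} + 6\right)}{a + A} = \frac{A + \left(a \frac{1}{2} \cdot 1 + 6\right)}{A + a} = \frac{A + \left(a \frac{1}{2} + 6\right)}{A + a} = \frac{A + \left(\frac{a}{2} + 6\right)}{A + a} = \frac{A + \left(6 + \frac{a}{2}\right)}{A + a} = \frac{6 + A + \frac{a}{2}}{A + a}$)
$p{\left(v \right)} = v^{2}$
$\left(-33269 + p{\left(-142 \right)}\right) + M{\left(14,71 \right)} = \left(-33269 + \left(-142\right)^{2}\right) + \frac{6 + 14 + \frac{1}{2} \cdot 71}{14 + 71} = \left(-33269 + 20164\right) + \frac{6 + 14 + \frac{71}{2}}{85} = -13105 + \frac{1}{85} \cdot \frac{111}{2} = -13105 + \frac{111}{170} = - \frac{2227739}{170}$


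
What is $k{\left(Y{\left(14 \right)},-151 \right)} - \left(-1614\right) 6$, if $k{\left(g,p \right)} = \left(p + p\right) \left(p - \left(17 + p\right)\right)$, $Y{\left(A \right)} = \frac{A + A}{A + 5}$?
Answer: $14818$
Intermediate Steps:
$Y{\left(A \right)} = \frac{2 A}{5 + A}$
$k{\left(g,p \right)} = - 34 p$ ($k{\left(g,p \right)} = 2 p \left(-17\right) = - 34 p$)
$k{\left(Y{\left(14 \right)},-151 \right)} - \left(-1614\right) 6 = \left(-34\right) \left(-151\right) - \left(-1614\right) 6 = 5134 - -9684 = 5134 + 9684 = 14818$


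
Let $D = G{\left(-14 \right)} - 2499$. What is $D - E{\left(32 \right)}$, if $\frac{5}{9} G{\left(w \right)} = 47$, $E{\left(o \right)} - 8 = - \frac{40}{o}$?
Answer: $- \frac{48423}{20} \approx -2421.1$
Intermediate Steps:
$E{\left(o \right)} = 8 - \frac{40}{o}$
$G{\left(w \right)} = \frac{423}{5}$ ($G{\left(w \right)} = \frac{9}{5} \cdot 47 = \frac{423}{5}$)
$D = - \frac{12072}{5}$ ($D = \frac{423}{5} - 2499 = - \frac{12072}{5} \approx -2414.4$)
$D - E{\left(32 \right)} = - \frac{12072}{5} - \left(8 - \frac{40}{32}\right) = - \frac{12072}{5} - \left(8 - \frac{5}{4}\right) = - \frac{12072}{5} - \frac{27}{4} = - \frac{48423}{20}$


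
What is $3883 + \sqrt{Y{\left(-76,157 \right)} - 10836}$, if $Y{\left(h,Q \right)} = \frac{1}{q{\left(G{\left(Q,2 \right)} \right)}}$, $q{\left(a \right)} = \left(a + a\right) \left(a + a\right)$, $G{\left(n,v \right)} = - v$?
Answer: $3883 + \frac{5 i \sqrt{6935}}{4} \approx 3883.0 + 104.1 i$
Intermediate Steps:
$q{\left(a \right)} = 4 a^{2}$ ($q{\left(a \right)} = 2 a 2 a = 4 a^{2}$)
$Y{\left(h,Q \right)} = \frac{1}{16}$ ($Y{\left(h,Q \right)} = \frac{1}{4 \left(\left(-1\right) 2\right)^{2}} = \frac{1}{4 \left(-2\right)^{2}} = \frac{1}{4 \cdot 4} = \frac{1}{16}$)
$3883 + \sqrt{Y{\left(-76,157 \right)} - 10836} = 3883 + \sqrt{\frac{1}{16} - 10836} = 3883 + \sqrt{- \frac{173375}{16}} = 3883 + \frac{5 i \sqrt{6935}}{4}$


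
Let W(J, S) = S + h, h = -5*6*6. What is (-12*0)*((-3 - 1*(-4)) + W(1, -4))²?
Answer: 0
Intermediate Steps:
h = -180 (h = -30*6 = -180)
W(J, S) = -180 + S (W(J, S) = S - 180 = -180 + S)
(-12*0)*((-3 - 1*(-4)) + W(1, -4))² = (-12*0)*((-3 - 1*(-4)) + (-180 - 4))² = 0*((-3 + 4) - 184)² = 0*(1 - 184)² = 0*(-183)² = 0*33489 = 0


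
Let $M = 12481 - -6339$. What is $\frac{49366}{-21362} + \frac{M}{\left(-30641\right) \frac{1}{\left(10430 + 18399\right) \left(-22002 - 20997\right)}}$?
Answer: $\frac{249183606145056017}{327276521} \approx 7.6138 \cdot 10^{8}$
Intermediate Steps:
$M = 18820$ ($M = 12481 + 6339 = 18820$)
$\frac{49366}{-21362} + \frac{M}{\left(-30641\right) \frac{1}{\left(10430 + 18399\right) \left(-22002 - 20997\right)}} = \frac{49366}{-21362} + \frac{18820}{\left(-30641\right) \frac{1}{\left(10430 + 18399\right) \left(-22002 - 20997\right)}} = 49366 \left(- \frac{1}{21362}\right) + \frac{18820}{\left(-30641\right) \frac{1}{28829 \left(-42999\right)}} = - \frac{24683}{10681} + \frac{18820}{\left(-30641\right) \frac{1}{-1239618171}} = - \frac{24683}{10681} + \frac{18820}{\left(-30641\right) \left(- \frac{1}{1239618171}\right)} = - \frac{24683}{10681} + \frac{18820}{\frac{30641}{1239618171}} = - \frac{24683}{10681} + 18820 \cdot \frac{1239618171}{30641} = - \frac{24683}{10681} + \frac{23329613978220}{30641} = \frac{249183606145056017}{327276521}$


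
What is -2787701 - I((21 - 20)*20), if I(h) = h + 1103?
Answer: -2788824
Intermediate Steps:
I(h) = 1103 + h
-2787701 - I((21 - 20)*20) = -2787701 - (1103 + (21 - 20)*20) = -2787701 - (1103 + 1*20) = -2787701 - (1103 + 20) = -2787701 - 1*1123 = -2787701 - 1123 = -2788824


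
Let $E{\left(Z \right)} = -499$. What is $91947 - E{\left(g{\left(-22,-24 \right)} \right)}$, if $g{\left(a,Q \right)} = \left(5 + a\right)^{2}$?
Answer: $92446$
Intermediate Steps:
$91947 - E{\left(g{\left(-22,-24 \right)} \right)} = 91947 - -499 = 91947 + 499 = 92446$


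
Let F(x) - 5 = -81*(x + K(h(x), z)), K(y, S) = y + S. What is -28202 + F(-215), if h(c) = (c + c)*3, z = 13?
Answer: 92655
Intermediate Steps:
h(c) = 6*c (h(c) = (2*c)*3 = 6*c)
K(y, S) = S + y
F(x) = -1048 - 567*x (F(x) = 5 - 81*(x + (13 + 6*x)) = 5 - 81*(13 + 7*x) = 5 + (-1053 - 567*x) = -1048 - 567*x)
-28202 + F(-215) = -28202 + (-1048 - 567*(-215)) = -28202 + (-1048 + 121905) = -28202 + 120857 = 92655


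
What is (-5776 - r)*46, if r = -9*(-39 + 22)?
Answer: -272734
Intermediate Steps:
r = 153 (r = -9*(-17) = 153)
(-5776 - r)*46 = (-5776 - 1*153)*46 = (-5776 - 153)*46 = -5929*46 = -272734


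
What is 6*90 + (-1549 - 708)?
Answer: -1717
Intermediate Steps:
6*90 + (-1549 - 708) = 540 - 2257 = -1717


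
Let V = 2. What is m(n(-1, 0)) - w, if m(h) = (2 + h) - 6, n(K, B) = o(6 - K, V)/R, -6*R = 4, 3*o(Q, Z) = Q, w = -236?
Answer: 457/2 ≈ 228.50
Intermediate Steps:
o(Q, Z) = Q/3
R = -2/3 (R = -1/6*4 = -2/3 ≈ -0.66667)
n(K, B) = -3 + K/2 (n(K, B) = ((6 - K)/3)/(-2/3) = (2 - K/3)*(-3/2) = -3 + K/2)
m(h) = -4 + h
m(n(-1, 0)) - w = (-4 + (-3 + (1/2)*(-1))) - 1*(-236) = (-4 + (-3 - 1/2)) + 236 = (-4 - 7/2) + 236 = -15/2 + 236 = 457/2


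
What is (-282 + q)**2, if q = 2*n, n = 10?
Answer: 68644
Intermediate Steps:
q = 20 (q = 2*10 = 20)
(-282 + q)**2 = (-282 + 20)**2 = (-262)**2 = 68644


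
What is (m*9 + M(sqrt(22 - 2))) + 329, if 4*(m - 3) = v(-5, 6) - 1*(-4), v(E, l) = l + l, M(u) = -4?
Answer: 388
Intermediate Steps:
v(E, l) = 2*l
m = 7 (m = 3 + (2*6 - 1*(-4))/4 = 3 + (12 + 4)/4 = 3 + (1/4)*16 = 3 + 4 = 7)
(m*9 + M(sqrt(22 - 2))) + 329 = (7*9 - 4) + 329 = (63 - 4) + 329 = 59 + 329 = 388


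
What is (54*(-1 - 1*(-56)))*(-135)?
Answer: -400950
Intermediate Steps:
(54*(-1 - 1*(-56)))*(-135) = (54*(-1 + 56))*(-135) = (54*55)*(-135) = 2970*(-135) = -400950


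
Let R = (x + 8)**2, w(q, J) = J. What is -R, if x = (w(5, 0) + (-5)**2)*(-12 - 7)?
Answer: -218089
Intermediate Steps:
x = -475 (x = (0 + (-5)**2)*(-12 - 7) = (0 + 25)*(-19) = 25*(-19) = -475)
R = 218089 (R = (-475 + 8)**2 = (-467)**2 = 218089)
-R = -1*218089 = -218089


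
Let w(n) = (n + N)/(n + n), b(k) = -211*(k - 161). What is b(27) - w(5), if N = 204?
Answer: 282531/10 ≈ 28253.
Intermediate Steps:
b(k) = 33971 - 211*k (b(k) = -211*(-161 + k) = 33971 - 211*k)
w(n) = (204 + n)/(2*n) (w(n) = (n + 204)/(n + n) = (204 + n)/((2*n)) = (204 + n)*(1/(2*n)) = (204 + n)/(2*n))
b(27) - w(5) = (33971 - 211*27) - (204 + 5)/(2*5) = (33971 - 5697) - 209/(2*5) = 28274 - 1*209/10 = 28274 - 209/10 = 282531/10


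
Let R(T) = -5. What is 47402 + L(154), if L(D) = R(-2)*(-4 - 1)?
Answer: 47427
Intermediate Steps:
L(D) = 25 (L(D) = -5*(-4 - 1) = -5*(-5) = 25)
47402 + L(154) = 47402 + 25 = 47427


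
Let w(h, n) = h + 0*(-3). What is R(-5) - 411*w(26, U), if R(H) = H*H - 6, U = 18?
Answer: -10667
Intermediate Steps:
R(H) = -6 + H² (R(H) = H² - 6 = -6 + H²)
w(h, n) = h (w(h, n) = h + 0 = h)
R(-5) - 411*w(26, U) = (-6 + (-5)²) - 411*26 = (-6 + 25) - 10686 = 19 - 10686 = -10667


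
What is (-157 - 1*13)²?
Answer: 28900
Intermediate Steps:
(-157 - 1*13)² = (-157 - 13)² = (-170)² = 28900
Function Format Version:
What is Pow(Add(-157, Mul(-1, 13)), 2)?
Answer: 28900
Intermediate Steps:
Pow(Add(-157, Mul(-1, 13)), 2) = Pow(Add(-157, -13), 2) = Pow(-170, 2) = 28900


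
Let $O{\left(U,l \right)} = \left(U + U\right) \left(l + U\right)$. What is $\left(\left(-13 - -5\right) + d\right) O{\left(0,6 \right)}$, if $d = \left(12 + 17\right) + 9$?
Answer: $0$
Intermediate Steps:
$O{\left(U,l \right)} = 2 U \left(U + l\right)$
$d = 38$ ($d = 29 + 9 = 38$)
$\left(\left(-13 - -5\right) + d\right) O{\left(0,6 \right)} = \left(\left(-13 - -5\right) + 38\right) 2 \cdot 0 \left(0 + 6\right) = \left(\left(-13 + 5\right) + 38\right) 2 \cdot 0 \cdot 6 = \left(-8 + 38\right) 0 = 30 \cdot 0 = 0$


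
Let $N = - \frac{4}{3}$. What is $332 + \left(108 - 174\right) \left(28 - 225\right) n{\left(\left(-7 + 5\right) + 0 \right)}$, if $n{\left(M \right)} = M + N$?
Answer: $-43008$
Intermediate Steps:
$N = - \frac{4}{3}$ ($N = \left(-4\right) \frac{1}{3} = - \frac{4}{3} \approx -1.3333$)
$n{\left(M \right)} = - \frac{4}{3} + M$ ($n{\left(M \right)} = M - \frac{4}{3} = - \frac{4}{3} + M$)
$332 + \left(108 - 174\right) \left(28 - 225\right) n{\left(\left(-7 + 5\right) + 0 \right)} = 332 + \left(108 - 174\right) \left(28 - 225\right) \left(- \frac{4}{3} + \left(\left(-7 + 5\right) + 0\right)\right) = 332 + \left(-66\right) \left(-197\right) \left(- \frac{4}{3} + \left(-2 + 0\right)\right) = 332 + 13002 \left(- \frac{4}{3} - 2\right) = 332 + 13002 \left(- \frac{10}{3}\right) = 332 - 43340 = -43008$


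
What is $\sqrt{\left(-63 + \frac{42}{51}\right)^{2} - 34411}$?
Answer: $\frac{i \sqrt{8827530}}{17} \approx 174.77 i$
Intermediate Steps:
$\sqrt{\left(-63 + \frac{42}{51}\right)^{2} - 34411} = \sqrt{\left(-63 + 42 \cdot \frac{1}{51}\right)^{2} - 34411} = \sqrt{\left(-63 + \frac{14}{17}\right)^{2} - 34411} = \sqrt{\left(- \frac{1057}{17}\right)^{2} - 34411} = \sqrt{\frac{1117249}{289} - 34411} = \sqrt{- \frac{8827530}{289}} = \frac{i \sqrt{8827530}}{17}$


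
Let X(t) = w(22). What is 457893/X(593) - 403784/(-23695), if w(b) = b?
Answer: 10858657883/521290 ≈ 20830.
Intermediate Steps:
X(t) = 22
457893/X(593) - 403784/(-23695) = 457893/22 - 403784/(-23695) = 457893*(1/22) - 403784*(-1/23695) = 457893/22 + 403784/23695 = 10858657883/521290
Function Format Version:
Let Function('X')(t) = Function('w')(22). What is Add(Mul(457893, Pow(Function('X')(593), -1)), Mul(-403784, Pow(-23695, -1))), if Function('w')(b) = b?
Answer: Rational(10858657883, 521290) ≈ 20830.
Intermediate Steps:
Function('X')(t) = 22
Add(Mul(457893, Pow(Function('X')(593), -1)), Mul(-403784, Pow(-23695, -1))) = Add(Mul(457893, Pow(22, -1)), Mul(-403784, Pow(-23695, -1))) = Add(Mul(457893, Rational(1, 22)), Mul(-403784, Rational(-1, 23695))) = Add(Rational(457893, 22), Rational(403784, 23695)) = Rational(10858657883, 521290)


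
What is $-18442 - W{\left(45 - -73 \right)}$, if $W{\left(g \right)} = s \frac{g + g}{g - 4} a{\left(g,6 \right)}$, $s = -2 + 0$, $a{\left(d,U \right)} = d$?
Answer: $- \frac{1023346}{57} \approx -17953.0$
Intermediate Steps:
$s = -2$
$W{\left(g \right)} = - \frac{4 g^{2}}{-4 + g}$ ($W{\left(g \right)} = - 2 \frac{g + g}{g - 4} g = - 2 \frac{2 g}{-4 + g} g = - \frac{4 g}{-4 + g} g = - \frac{4 g^{2}}{-4 + g}$)
$-18442 - W{\left(45 - -73 \right)} = -18442 - - \frac{4 \left(45 - -73\right)^{2}}{-4 + \left(45 - -73\right)} = -18442 - - \frac{4 \left(45 + 73\right)^{2}}{-4 + \left(45 + 73\right)} = -18442 - - \frac{4 \cdot 118^{2}}{-4 + 118} = -18442 - \left(-4\right) 13924 \cdot \frac{1}{114} = -18442 - - \frac{27848}{57} = -18442 + \frac{27848}{57} = - \frac{1023346}{57}$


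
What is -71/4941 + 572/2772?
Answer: 6640/34587 ≈ 0.19198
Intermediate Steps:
-71/4941 + 572/2772 = -71*1/4941 + 572*(1/2772) = -71/4941 + 13/63 = 6640/34587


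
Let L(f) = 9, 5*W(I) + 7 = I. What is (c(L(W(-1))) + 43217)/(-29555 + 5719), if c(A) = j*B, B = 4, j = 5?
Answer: -43237/23836 ≈ -1.8139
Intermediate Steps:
W(I) = -7/5 + I/5
c(A) = 20 (c(A) = 5*4 = 20)
(c(L(W(-1))) + 43217)/(-29555 + 5719) = (20 + 43217)/(-29555 + 5719) = 43237/(-23836) = 43237*(-1/23836) = -43237/23836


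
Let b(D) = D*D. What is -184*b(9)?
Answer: -14904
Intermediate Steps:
b(D) = D²
-184*b(9) = -184*9² = -184*81 = -14904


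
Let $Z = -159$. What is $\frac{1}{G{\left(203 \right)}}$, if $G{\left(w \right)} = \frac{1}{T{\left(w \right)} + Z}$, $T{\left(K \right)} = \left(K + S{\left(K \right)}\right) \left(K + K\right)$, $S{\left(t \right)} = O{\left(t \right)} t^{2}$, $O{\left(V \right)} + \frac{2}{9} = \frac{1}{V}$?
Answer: $- \frac{31979615}{9} \approx -3.5533 \cdot 10^{6}$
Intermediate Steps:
$O{\left(V \right)} = - \frac{2}{9} + \frac{1}{V}$
$S{\left(t \right)} = t^{2} \left(- \frac{2}{9} + \frac{1}{t}\right)$ ($S{\left(t \right)} = \left(- \frac{2}{9} + \frac{1}{t}\right) t^{2} = t^{2} \left(- \frac{2}{9} + \frac{1}{t}\right)$)
$T{\left(K \right)} = 2 K \left(K + \frac{K \left(9 - 2 K\right)}{9}\right)$ ($T{\left(K \right)} = \left(K + \frac{K \left(9 - 2 K\right)}{9}\right) \left(K + K\right) = \left(K + \frac{K \left(9 - 2 K\right)}{9}\right) 2 K = 2 K \left(K + \frac{K \left(9 - 2 K\right)}{9}\right)$)
$G{\left(w \right)} = \frac{1}{-159 + \frac{4 w^{2} \left(9 - w\right)}{9}}$ ($G{\left(w \right)} = \frac{1}{\frac{4 w^{2} \left(9 - w\right)}{9} - 159} = \frac{1}{-159 + \frac{4 w^{2} \left(9 - w\right)}{9}}$)
$\frac{1}{G{\left(203 \right)}} = \frac{1}{9 \frac{1}{-1431 - 4 \cdot 203^{2} \left(-9 + 203\right)}} = \frac{1}{9 \frac{1}{-1431 - 164836 \cdot 194}} = \frac{1}{9 \frac{1}{-1431 - 31978184}} = \frac{1}{9 \frac{1}{-31979615}} = \frac{1}{9 \left(- \frac{1}{31979615}\right)} = \frac{1}{- \frac{9}{31979615}} = - \frac{31979615}{9}$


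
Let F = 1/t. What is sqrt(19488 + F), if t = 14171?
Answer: sqrt(3913526406779)/14171 ≈ 139.60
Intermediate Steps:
F = 1/14171 ≈ 7.0567e-5
sqrt(19488 + F) = sqrt(19488 + 1/14171) = sqrt(276164449/14171) = sqrt(3913526406779)/14171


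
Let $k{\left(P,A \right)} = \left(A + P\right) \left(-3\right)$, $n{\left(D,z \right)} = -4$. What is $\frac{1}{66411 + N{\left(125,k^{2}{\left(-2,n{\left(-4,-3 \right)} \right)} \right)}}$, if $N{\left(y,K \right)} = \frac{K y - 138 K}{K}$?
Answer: $\frac{1}{66398} \approx 1.5061 \cdot 10^{-5}$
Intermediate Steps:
$k{\left(P,A \right)} = - 3 A - 3 P$
$N{\left(y,K \right)} = \frac{- 138 K + K y}{K}$
$\frac{1}{66411 + N{\left(125,k^{2}{\left(-2,n{\left(-4,-3 \right)} \right)} \right)}} = \frac{1}{66411 + \left(-138 + 125\right)} = \frac{1}{66411 - 13} = \frac{1}{66398}$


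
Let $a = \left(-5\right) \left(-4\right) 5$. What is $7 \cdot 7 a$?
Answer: $4900$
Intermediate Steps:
$a = 100$ ($a = 20 \cdot 5 = 100$)
$7 \cdot 7 a = 7 \cdot 7 \cdot 100 = 49 \cdot 100 = 4900$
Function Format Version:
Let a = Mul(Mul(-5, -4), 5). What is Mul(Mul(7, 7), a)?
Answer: 4900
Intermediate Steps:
a = 100 (a = Mul(20, 5) = 100)
Mul(Mul(7, 7), a) = Mul(Mul(7, 7), 100) = Mul(49, 100) = 4900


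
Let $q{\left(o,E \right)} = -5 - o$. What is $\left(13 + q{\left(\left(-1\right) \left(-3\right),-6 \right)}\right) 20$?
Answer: $100$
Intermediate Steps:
$\left(13 + q{\left(\left(-1\right) \left(-3\right),-6 \right)}\right) 20 = \left(13 - \left(5 - -3\right)\right) 20 = \left(13 - 8\right) 20 = 5 \cdot 20 = 100$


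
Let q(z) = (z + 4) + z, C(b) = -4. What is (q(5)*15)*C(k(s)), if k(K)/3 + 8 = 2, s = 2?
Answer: -840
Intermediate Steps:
k(K) = -18 (k(K) = -24 + 3*2 = -24 + 6 = -18)
q(z) = 4 + 2*z (q(z) = (4 + z) + z = 4 + 2*z)
(q(5)*15)*C(k(s)) = ((4 + 2*5)*15)*(-4) = ((4 + 10)*15)*(-4) = (14*15)*(-4) = 210*(-4) = -840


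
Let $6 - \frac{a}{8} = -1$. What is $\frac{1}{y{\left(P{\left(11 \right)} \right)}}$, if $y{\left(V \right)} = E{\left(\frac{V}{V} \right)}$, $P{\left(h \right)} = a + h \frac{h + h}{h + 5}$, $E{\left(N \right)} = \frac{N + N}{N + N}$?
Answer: $1$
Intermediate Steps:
$a = 56$ ($a = 48 - -8 = 48 + 8 = 56$)
$E{\left(N \right)} = 1$ ($E{\left(N \right)} = \frac{2 N}{2 N} = 2 N \frac{1}{2 N} = 1$)
$P{\left(h \right)} = 56 + \frac{2 h^{2}}{5 + h}$ ($P{\left(h \right)} = 56 + h \frac{h + h}{h + 5} = 56 + h \frac{2 h}{5 + h} = 56 + \frac{2 h^{2}}{5 + h}$)
$y{\left(V \right)} = 1$
$\frac{1}{y{\left(P{\left(11 \right)} \right)}} = 1^{-1} = 1$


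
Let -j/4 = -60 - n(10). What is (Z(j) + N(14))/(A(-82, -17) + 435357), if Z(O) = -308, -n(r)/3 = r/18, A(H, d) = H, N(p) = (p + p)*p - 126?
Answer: -42/435275 ≈ -9.6491e-5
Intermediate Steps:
N(p) = -126 + 2*p**2 (N(p) = (2*p)*p - 126 = 2*p**2 - 126 = -126 + 2*p**2)
n(r) = -r/6 (n(r) = -3*r/18 = -r/6)
j = 700/3 (j = -4*(-60 - (-1)*10/6) = -4*(-60 - 1*(-5/3)) = -4*(-60 + 5/3) = -4*(-175/3) = 700/3 ≈ 233.33)
(Z(j) + N(14))/(A(-82, -17) + 435357) = (-308 + (-126 + 2*14**2))/(-82 + 435357) = (-308 + (-126 + 2*196))/435275 = (-308 + (-126 + 392))*(1/435275) = (-308 + 266)*(1/435275) = -42*1/435275 = -42/435275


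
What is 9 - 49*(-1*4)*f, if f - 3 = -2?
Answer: 205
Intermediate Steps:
f = 1 (f = 3 - 2 = 1)
9 - 49*(-1*4)*f = 9 - 49*(-1*4) = 9 - (-196) = 9 - 49*(-4) = 9 + 196 = 205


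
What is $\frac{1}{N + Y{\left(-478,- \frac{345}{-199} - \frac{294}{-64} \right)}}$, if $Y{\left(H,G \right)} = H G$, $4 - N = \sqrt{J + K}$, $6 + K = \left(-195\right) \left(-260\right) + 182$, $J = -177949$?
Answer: $- \frac{30621454544}{93780533954169} + \frac{10137856 i \sqrt{127073}}{93780533954169} \approx -0.00032652 + 3.8535 \cdot 10^{-5} i$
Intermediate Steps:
$K = 50876$ ($K = -6 + \left(\left(-195\right) \left(-260\right) + 182\right) = -6 + \left(50700 + 182\right) = -6 + 50882 = 50876$)
$N = 4 - i \sqrt{127073}$ ($N = 4 - \sqrt{-177949 + 50876} = 4 - \sqrt{-127073} = 4 - i \sqrt{127073} \approx 4.0 - 356.47 i$)
$Y{\left(H,G \right)} = G H$
$\frac{1}{N + Y{\left(-478,- \frac{345}{-199} - \frac{294}{-64} \right)}} = \frac{1}{\left(4 - i \sqrt{127073}\right) + \left(- \frac{345}{-199} - \frac{294}{-64}\right) \left(-478\right)} = \frac{1}{\left(4 - i \sqrt{127073}\right) + \left(\left(-345\right) \left(- \frac{1}{199}\right) - - \frac{147}{32}\right) \left(-478\right)} = \frac{1}{\left(4 - i \sqrt{127073}\right) + \left(\frac{345}{199} + \frac{147}{32}\right) \left(-478\right)} = \frac{1}{\left(4 - i \sqrt{127073}\right) + \frac{40293}{6368} \left(-478\right)} = \frac{1}{\left(4 - i \sqrt{127073}\right) - \frac{9630027}{3184}} = \frac{1}{- \frac{9617291}{3184} - i \sqrt{127073}}$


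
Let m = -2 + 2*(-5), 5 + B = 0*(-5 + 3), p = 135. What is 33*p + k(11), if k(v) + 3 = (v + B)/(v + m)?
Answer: 4446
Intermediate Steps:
B = -5 (B = -5 + 0*(-5 + 3) = -5 + 0*(-2) = -5 + 0 = -5)
m = -12 (m = -2 - 10 = -12)
k(v) = -3 + (-5 + v)/(-12 + v) (k(v) = -3 + (v - 5)/(v - 12) = -3 + (-5 + v)/(-12 + v))
33*p + k(11) = 33*135 + (31 - 2*11)/(-12 + 11) = 4455 + (31 - 22)/(-1) = 4455 - 1*9 = 4455 - 9 = 4446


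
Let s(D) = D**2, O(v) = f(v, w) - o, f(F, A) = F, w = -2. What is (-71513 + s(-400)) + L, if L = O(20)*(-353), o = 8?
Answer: 84251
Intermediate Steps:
O(v) = -8 + v (O(v) = v - 1*8 = v - 8 = -8 + v)
L = -4236 (L = (-8 + 20)*(-353) = 12*(-353) = -4236)
(-71513 + s(-400)) + L = (-71513 + (-400)**2) - 4236 = (-71513 + 160000) - 4236 = 88487 - 4236 = 84251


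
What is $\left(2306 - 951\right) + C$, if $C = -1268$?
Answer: $87$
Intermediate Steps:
$\left(2306 - 951\right) + C = \left(2306 - 951\right) - 1268 = 1355 - 1268 = 87$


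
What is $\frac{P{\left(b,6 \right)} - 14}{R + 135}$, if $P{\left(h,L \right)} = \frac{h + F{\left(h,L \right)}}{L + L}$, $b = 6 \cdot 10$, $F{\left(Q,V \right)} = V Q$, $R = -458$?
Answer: $- \frac{21}{323} \approx -0.065015$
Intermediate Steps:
$F{\left(Q,V \right)} = Q V$
$b = 60$
$P{\left(h,L \right)} = \frac{h + L h}{2 L}$ ($P{\left(h,L \right)} = \frac{h + h L}{L + L} = \frac{h + L h}{2 L}$)
$\frac{P{\left(b,6 \right)} - 14}{R + 135} = \frac{\frac{1}{2} \cdot 60 \cdot \frac{1}{6} \left(1 + 6\right) - 14}{-458 + 135} = \frac{\frac{1}{2} \cdot 60 \cdot \frac{1}{6} \cdot 7 - 14}{-323} = \left(35 - 14\right) \left(- \frac{1}{323}\right) = 21 \left(- \frac{1}{323}\right) = - \frac{21}{323}$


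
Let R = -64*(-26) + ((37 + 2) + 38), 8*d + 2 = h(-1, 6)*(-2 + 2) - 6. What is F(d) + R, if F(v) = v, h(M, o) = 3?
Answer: 1740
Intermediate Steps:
d = -1 (d = -¼ + (3*(-2 + 2) - 6)/8 = -¼ + (3*0 - 6)/8 = -¼ + (0 - 6)/8 = -¼ + (⅛)*(-6) = -¼ - ¾ = -1)
R = 1741 (R = 1664 + (39 + 38) = 1664 + 77 = 1741)
F(d) + R = -1 + 1741 = 1740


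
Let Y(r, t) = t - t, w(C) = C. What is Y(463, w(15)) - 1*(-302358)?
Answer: 302358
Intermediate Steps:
Y(r, t) = 0
Y(463, w(15)) - 1*(-302358) = 0 - 1*(-302358) = 0 + 302358 = 302358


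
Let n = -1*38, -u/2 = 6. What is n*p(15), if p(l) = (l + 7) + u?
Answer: -380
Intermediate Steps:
u = -12 (u = -2*6 = -12)
p(l) = -5 + l (p(l) = (l + 7) - 12 = (7 + l) - 12 = -5 + l)
n = -38
n*p(15) = -38*(-5 + 15) = -38*10 = -380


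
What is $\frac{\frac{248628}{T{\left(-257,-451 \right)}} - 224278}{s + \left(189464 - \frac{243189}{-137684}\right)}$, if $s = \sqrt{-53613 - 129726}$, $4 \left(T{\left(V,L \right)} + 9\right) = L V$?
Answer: $- \frac{7179581948445313217726920}{6065436654760780198360403} + \frac{1477859042726229209568 i \sqrt{20371}}{78850676511890142578685239} \approx -1.1837 + 0.0026751 i$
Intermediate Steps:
$T{\left(V,L \right)} = -9 + \frac{L V}{4}$
$s = 3 i \sqrt{20371}$ ($s = \sqrt{-183339} = 3 i \sqrt{20371} \approx 428.18 i$)
$\frac{\frac{248628}{T{\left(-257,-451 \right)}} - 224278}{s + \left(189464 - \frac{243189}{-137684}\right)} = \frac{\frac{248628}{-9 + \frac{1}{4} \left(-451\right) \left(-257\right)} - 224278}{3 i \sqrt{20371} + \left(189464 - \frac{243189}{-137684}\right)} = \frac{\frac{248628}{-9 + \frac{115907}{4}} - 224278}{3 i \sqrt{20371} + \left(189464 - - \frac{243189}{137684}\right)} = \frac{\frac{248628}{\frac{115871}{4}} - 224278}{3 i \sqrt{20371} + \left(189464 + \frac{243189}{137684}\right)} = \frac{248628 \cdot \frac{4}{115871} - 224278}{3 i \sqrt{20371} + \frac{26086404565}{137684}} = \frac{\frac{994512}{115871} - 224278}{\frac{26086404565}{137684} + 3 i \sqrt{20371}} = - \frac{25986321626}{115871 \left(\frac{26086404565}{137684} + 3 i \sqrt{20371}\right)}$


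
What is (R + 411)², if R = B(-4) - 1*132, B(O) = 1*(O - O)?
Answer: 77841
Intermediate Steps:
B(O) = 0 (B(O) = 1*0 = 0)
R = -132 (R = 0 - 1*132 = 0 - 132 = -132)
(R + 411)² = (-132 + 411)² = 279² = 77841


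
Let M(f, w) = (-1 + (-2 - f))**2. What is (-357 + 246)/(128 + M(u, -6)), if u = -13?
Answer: -37/76 ≈ -0.48684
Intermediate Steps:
M(f, w) = (-3 - f)**2
(-357 + 246)/(128 + M(u, -6)) = (-357 + 246)/(128 + (3 - 13)**2) = -111/(128 + (-10)**2) = -111/(128 + 100) = -111/228 = -111*1/228 = -37/76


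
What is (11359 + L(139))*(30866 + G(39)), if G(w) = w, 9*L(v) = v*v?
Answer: 3756564560/9 ≈ 4.1740e+8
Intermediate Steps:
L(v) = v²/9 (L(v) = (v*v)/9 = v²/9)
(11359 + L(139))*(30866 + G(39)) = (11359 + (⅑)*139²)*(30866 + 39) = (11359 + (⅑)*19321)*30905 = (11359 + 19321/9)*30905 = (121552/9)*30905 = 3756564560/9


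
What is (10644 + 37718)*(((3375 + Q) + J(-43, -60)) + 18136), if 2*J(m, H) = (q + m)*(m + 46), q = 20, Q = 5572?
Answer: 1308119557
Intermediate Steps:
J(m, H) = (20 + m)*(46 + m)/2 (J(m, H) = ((20 + m)*(m + 46))/2 = ((20 + m)*(46 + m))/2 = (20 + m)*(46 + m)/2)
(10644 + 37718)*(((3375 + Q) + J(-43, -60)) + 18136) = (10644 + 37718)*(((3375 + 5572) + (460 + (½)*(-43)² + 33*(-43))) + 18136) = 48362*((8947 + (460 + (½)*1849 - 1419)) + 18136) = 48362*((8947 + (460 + 1849/2 - 1419)) + 18136) = 48362*((8947 - 69/2) + 18136) = 48362*(17825/2 + 18136) = 48362*(54097/2) = 1308119557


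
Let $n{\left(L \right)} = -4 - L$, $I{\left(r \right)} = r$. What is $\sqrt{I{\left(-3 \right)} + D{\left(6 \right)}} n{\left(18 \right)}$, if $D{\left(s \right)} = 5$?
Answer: $- 22 \sqrt{2} \approx -31.113$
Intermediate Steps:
$\sqrt{I{\left(-3 \right)} + D{\left(6 \right)}} n{\left(18 \right)} = \sqrt{-3 + 5} \left(-4 - 18\right) = \sqrt{2} \left(-4 - 18\right) = \sqrt{2} \left(-22\right) = - 22 \sqrt{2}$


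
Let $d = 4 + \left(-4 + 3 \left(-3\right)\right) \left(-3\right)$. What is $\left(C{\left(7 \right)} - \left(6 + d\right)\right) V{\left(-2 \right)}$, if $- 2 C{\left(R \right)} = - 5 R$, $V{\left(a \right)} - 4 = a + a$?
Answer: $0$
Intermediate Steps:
$d = 43$ ($d = 4 + \left(-4 - 9\right) \left(-3\right) = 4 - -39 = 4 + 39 = 43$)
$V{\left(a \right)} = 4 + 2 a$ ($V{\left(a \right)} = 4 + \left(a + a\right) = 4 + 2 a$)
$C{\left(R \right)} = \frac{5 R}{2}$ ($C{\left(R \right)} = - \frac{\left(-5\right) R}{2} = \frac{5 R}{2}$)
$\left(C{\left(7 \right)} - \left(6 + d\right)\right) V{\left(-2 \right)} = \left(\frac{5}{2} \cdot 7 - 49\right) \left(4 + 2 \left(-2\right)\right) = \left(\frac{35}{2} - 49\right) \left(4 - 4\right) = \left(\frac{35}{2} - 49\right) 0 = \left(- \frac{63}{2}\right) 0 = 0$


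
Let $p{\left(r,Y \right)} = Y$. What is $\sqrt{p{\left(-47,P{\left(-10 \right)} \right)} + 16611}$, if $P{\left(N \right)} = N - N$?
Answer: $7 \sqrt{339} \approx 128.88$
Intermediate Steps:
$P{\left(N \right)} = 0$
$\sqrt{p{\left(-47,P{\left(-10 \right)} \right)} + 16611} = \sqrt{0 + 16611} = \sqrt{16611} = 7 \sqrt{339}$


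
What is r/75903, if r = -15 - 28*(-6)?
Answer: 51/25301 ≈ 0.0020157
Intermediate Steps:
r = 153 (r = -15 + 168 = 153)
r/75903 = 153/75903 = 153*(1/75903) = 51/25301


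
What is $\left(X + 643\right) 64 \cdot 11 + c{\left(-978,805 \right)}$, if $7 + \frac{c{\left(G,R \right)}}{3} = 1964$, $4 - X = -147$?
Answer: $564847$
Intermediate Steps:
$X = 151$ ($X = 4 - -147 = 4 + 147 = 151$)
$c{\left(G,R \right)} = 5871$ ($c{\left(G,R \right)} = -21 + 3 \cdot 1964 = -21 + 5892 = 5871$)
$\left(X + 643\right) 64 \cdot 11 + c{\left(-978,805 \right)} = \left(151 + 643\right) 64 \cdot 11 + 5871 = 794 \cdot 704 + 5871 = 558976 + 5871 = 564847$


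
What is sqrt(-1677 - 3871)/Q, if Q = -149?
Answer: -2*I*sqrt(1387)/149 ≈ -0.4999*I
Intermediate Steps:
sqrt(-1677 - 3871)/Q = sqrt(-1677 - 3871)/(-149) = sqrt(-5548)*(-1/149) = (2*I*sqrt(1387))*(-1/149) = -2*I*sqrt(1387)/149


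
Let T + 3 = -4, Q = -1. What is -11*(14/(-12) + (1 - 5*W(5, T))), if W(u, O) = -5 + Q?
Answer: -1969/6 ≈ -328.17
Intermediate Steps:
T = -7 (T = -3 - 4 = -7)
W(u, O) = -6 (W(u, O) = -5 - 1 = -6)
-11*(14/(-12) + (1 - 5*W(5, T))) = -11*(14/(-12) + (1 - 5*(-6))) = -11*(14*(-1/12) + (1 + 30)) = -11*(-7/6 + 31) = -11*179/6 = -1969/6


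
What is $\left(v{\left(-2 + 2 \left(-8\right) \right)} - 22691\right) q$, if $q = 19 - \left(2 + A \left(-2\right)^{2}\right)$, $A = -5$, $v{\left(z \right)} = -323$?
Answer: $-851518$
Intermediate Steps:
$q = 37$ ($q = 19 - \left(2 - 5 \left(-2\right)^{2}\right) = 19 - \left(2 - 20\right) = 19 - -18 = 19 + 18 = 37$)
$\left(v{\left(-2 + 2 \left(-8\right) \right)} - 22691\right) q = \left(-323 - 22691\right) 37 = \left(-23014\right) 37 = -851518$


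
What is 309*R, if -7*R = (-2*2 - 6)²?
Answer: -30900/7 ≈ -4414.3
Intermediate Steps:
R = -100/7 (R = -(-2*2 - 6)²/7 = -(-4 - 6)²/7 = -⅐*(-10)² = -⅐*100 = -100/7 ≈ -14.286)
309*R = 309*(-100/7) = -30900/7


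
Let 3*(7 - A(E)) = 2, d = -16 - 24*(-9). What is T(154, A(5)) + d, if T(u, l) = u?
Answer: 354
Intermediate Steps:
d = 200 (d = -16 + 216 = 200)
A(E) = 19/3 (A(E) = 7 - 1/3*2 = 7 - 2/3 = 19/3)
T(154, A(5)) + d = 154 + 200 = 354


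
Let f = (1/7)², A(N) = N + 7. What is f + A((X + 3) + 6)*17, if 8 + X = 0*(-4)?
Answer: 6665/49 ≈ 136.02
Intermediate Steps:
X = -8 (X = -8 + 0*(-4) = -8 + 0 = -8)
A(N) = 7 + N
f = 1/49 (f = (⅐)² = 1/49 ≈ 0.020408)
f + A((X + 3) + 6)*17 = 1/49 + (7 + ((-8 + 3) + 6))*17 = 1/49 + (7 + (-5 + 6))*17 = 1/49 + (7 + 1)*17 = 1/49 + 8*17 = 1/49 + 136 = 6665/49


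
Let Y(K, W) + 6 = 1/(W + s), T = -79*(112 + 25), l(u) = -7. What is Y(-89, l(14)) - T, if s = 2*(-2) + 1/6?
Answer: 703099/65 ≈ 10817.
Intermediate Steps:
T = -10823 (T = -79*137 = -10823)
s = -23/6 (s = -4 + ⅙ = -23/6 ≈ -3.8333)
Y(K, W) = -6 + 1/(-23/6 + W) (Y(K, W) = -6 + 1/(W - 23/6) = -6 + 1/(-23/6 + W))
Y(-89, l(14)) - T = 36*(4 - 1*(-7))/(-23 + 6*(-7)) - 1*(-10823) = 36*(4 + 7)/(-23 - 42) + 10823 = 36*11/(-65) + 10823 = 36*(-1/65)*11 + 10823 = -396/65 + 10823 = 703099/65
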